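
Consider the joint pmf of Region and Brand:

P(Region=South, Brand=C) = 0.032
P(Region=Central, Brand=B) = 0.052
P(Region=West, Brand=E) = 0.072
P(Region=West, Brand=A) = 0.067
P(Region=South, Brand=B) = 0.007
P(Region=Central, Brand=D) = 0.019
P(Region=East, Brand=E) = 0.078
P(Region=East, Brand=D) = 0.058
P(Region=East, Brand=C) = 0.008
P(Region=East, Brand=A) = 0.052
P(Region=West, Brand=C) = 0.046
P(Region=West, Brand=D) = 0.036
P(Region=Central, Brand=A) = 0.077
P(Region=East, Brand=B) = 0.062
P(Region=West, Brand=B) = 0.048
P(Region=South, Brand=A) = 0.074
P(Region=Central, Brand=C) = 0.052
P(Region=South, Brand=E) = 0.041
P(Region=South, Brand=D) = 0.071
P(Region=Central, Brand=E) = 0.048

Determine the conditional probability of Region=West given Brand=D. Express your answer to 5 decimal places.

0.19565

P(Brand=D) = 0.071 + 0.058 + 0.036 + 0.019 = 0.184.
P(Region=West | Brand=D) = 0.036/0.184 = 0.19565.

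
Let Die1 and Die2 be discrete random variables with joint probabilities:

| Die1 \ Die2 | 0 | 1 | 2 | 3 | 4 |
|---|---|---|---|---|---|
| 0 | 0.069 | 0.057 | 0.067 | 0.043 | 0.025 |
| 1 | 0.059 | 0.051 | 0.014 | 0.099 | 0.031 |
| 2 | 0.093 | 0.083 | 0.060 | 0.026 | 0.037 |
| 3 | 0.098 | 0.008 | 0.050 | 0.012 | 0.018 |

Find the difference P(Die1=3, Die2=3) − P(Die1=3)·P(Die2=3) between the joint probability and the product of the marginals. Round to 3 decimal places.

P(Die1=3) = 0.098 + 0.008 + 0.050 + 0.012 + 0.018 = 0.186.
P(Die2=3) = 0.043 + 0.099 + 0.026 + 0.012 = 0.180.
P(Die1=3, Die2=3) − P(Die1=3)P(Die2=3) = 0.012 − 0.186×0.180 = -0.021.

-0.021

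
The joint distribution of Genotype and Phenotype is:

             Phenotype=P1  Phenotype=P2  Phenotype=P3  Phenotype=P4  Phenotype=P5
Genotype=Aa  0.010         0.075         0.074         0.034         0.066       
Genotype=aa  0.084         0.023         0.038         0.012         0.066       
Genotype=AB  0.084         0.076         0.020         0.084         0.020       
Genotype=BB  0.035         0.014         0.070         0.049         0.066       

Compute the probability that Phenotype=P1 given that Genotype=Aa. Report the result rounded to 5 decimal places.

0.03861

P(Genotype=Aa) = 0.010 + 0.075 + 0.074 + 0.034 + 0.066 = 0.259.
P(Phenotype=P1 | Genotype=Aa) = 0.010/0.259 = 0.03861.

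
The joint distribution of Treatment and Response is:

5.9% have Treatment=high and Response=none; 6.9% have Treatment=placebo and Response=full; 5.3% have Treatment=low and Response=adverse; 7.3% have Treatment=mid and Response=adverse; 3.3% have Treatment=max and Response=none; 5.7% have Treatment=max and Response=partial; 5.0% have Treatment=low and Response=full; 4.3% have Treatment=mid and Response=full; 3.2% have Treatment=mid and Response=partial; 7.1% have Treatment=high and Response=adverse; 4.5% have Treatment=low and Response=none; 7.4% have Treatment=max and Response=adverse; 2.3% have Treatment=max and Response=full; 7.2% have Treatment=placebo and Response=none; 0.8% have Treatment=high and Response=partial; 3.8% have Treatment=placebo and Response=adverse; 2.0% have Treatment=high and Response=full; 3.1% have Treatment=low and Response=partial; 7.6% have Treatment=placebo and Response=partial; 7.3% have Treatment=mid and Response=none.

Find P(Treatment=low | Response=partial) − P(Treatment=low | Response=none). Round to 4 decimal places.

-0.0076

P(Response=partial) = 0.076 + 0.031 + 0.032 + 0.008 + 0.057 = 0.204; P(Treatment=low | Response=partial) = 0.031/0.204 = 0.15196.
P(Response=none) = 0.072 + 0.045 + 0.073 + 0.059 + 0.033 = 0.282; P(Treatment=low | Response=none) = 0.045/0.282 = 0.15957.
Difference = -0.0076.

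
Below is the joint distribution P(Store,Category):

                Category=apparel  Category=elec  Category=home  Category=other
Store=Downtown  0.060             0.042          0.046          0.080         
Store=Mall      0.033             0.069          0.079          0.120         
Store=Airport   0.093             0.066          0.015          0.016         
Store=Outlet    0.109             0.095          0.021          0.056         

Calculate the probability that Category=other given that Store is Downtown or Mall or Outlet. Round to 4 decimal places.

P(Store=Downtown) = 0.060 + 0.042 + 0.046 + 0.080 = 0.228.
P(Store=Mall) = 0.033 + 0.069 + 0.079 + 0.120 = 0.301.
P(Store=Outlet) = 0.109 + 0.095 + 0.021 + 0.056 = 0.281.
P(Store ∈ {Downtown, Mall, Outlet}) = 0.228 + 0.301 + 0.281 = 0.810; P(Category=other, Store ∈ {Downtown, Mall, Outlet}) = 0.080 + 0.120 + 0.056 = 0.256.
P(Category=other | Store ∈ {Downtown, Mall, Outlet}) = 0.256/0.810 = 0.3160.

0.3160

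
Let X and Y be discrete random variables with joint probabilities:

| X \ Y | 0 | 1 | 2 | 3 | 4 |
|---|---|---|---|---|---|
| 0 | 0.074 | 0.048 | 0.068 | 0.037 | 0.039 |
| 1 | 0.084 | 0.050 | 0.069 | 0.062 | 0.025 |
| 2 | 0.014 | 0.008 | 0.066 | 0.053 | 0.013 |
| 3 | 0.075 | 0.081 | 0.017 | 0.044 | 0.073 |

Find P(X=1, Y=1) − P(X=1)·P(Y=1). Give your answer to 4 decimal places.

-0.0042

P(X=1) = 0.084 + 0.050 + 0.069 + 0.062 + 0.025 = 0.290.
P(Y=1) = 0.048 + 0.050 + 0.008 + 0.081 = 0.187.
P(X=1, Y=1) − P(X=1)P(Y=1) = 0.050 − 0.290×0.187 = -0.0042.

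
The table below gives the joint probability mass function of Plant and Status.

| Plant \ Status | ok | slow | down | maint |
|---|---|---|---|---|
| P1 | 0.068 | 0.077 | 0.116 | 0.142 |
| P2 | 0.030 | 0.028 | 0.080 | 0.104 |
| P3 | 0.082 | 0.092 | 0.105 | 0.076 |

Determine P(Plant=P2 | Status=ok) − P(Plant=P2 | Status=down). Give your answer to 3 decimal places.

P(Status=ok) = 0.068 + 0.030 + 0.082 = 0.180; P(Plant=P2 | Status=ok) = 0.030/0.180 = 0.1667.
P(Status=down) = 0.116 + 0.080 + 0.105 = 0.301; P(Plant=P2 | Status=down) = 0.080/0.301 = 0.2658.
Difference = -0.099.

-0.099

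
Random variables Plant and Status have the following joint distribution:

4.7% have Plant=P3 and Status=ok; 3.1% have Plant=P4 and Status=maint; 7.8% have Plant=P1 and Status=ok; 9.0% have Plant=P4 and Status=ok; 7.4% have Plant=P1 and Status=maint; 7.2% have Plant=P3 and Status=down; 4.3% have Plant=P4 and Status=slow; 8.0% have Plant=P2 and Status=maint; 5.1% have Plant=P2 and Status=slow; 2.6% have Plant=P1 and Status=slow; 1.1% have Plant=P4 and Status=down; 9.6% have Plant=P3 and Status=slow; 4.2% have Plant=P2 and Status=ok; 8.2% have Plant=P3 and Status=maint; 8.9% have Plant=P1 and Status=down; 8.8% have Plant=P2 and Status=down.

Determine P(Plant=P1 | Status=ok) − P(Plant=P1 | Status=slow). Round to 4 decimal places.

P(Status=ok) = 0.078 + 0.042 + 0.047 + 0.090 = 0.257; P(Plant=P1 | Status=ok) = 0.078/0.257 = 0.30350.
P(Status=slow) = 0.026 + 0.051 + 0.096 + 0.043 = 0.216; P(Plant=P1 | Status=slow) = 0.026/0.216 = 0.12037.
Difference = 0.1831.

0.1831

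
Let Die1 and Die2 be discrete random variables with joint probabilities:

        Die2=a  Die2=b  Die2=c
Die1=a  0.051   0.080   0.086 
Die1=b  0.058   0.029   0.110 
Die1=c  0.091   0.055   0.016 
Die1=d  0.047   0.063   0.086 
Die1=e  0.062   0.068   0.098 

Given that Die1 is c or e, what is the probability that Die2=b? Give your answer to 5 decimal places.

P(Die1=c) = 0.091 + 0.055 + 0.016 = 0.162.
P(Die1=e) = 0.062 + 0.068 + 0.098 = 0.228.
P(Die1 ∈ {c, e}) = 0.162 + 0.228 = 0.390; P(Die2=b, Die1 ∈ {c, e}) = 0.055 + 0.068 = 0.123.
P(Die2=b | Die1 ∈ {c, e}) = 0.123/0.390 = 0.31538.

0.31538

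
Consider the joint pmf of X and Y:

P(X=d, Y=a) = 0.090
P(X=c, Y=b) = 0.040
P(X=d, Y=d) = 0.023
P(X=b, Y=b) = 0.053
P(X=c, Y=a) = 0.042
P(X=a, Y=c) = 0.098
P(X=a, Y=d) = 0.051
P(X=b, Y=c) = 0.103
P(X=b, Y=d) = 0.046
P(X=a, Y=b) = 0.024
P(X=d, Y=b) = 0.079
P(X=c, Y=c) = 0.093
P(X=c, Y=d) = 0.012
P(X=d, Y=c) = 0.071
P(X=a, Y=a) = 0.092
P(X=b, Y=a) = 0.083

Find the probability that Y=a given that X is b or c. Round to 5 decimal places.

P(X=b) = 0.083 + 0.053 + 0.103 + 0.046 = 0.285.
P(X=c) = 0.042 + 0.040 + 0.093 + 0.012 = 0.187.
P(X ∈ {b, c}) = 0.285 + 0.187 = 0.472; P(Y=a, X ∈ {b, c}) = 0.083 + 0.042 = 0.125.
P(Y=a | X ∈ {b, c}) = 0.125/0.472 = 0.26483.

0.26483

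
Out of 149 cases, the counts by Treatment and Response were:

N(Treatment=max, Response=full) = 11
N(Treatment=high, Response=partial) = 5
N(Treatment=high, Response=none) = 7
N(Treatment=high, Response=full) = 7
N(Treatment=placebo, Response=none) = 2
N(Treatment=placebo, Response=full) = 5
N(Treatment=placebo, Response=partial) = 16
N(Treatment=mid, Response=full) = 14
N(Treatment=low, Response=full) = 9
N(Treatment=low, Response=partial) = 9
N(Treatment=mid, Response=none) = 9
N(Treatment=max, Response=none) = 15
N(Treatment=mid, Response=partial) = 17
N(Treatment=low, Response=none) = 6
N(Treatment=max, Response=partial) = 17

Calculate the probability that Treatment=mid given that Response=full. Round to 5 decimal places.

Total with Response=full: 5 + 9 + 14 + 7 + 11 = 46.
P(Treatment=mid | Response=full) = 14/46 = 0.30435.

0.30435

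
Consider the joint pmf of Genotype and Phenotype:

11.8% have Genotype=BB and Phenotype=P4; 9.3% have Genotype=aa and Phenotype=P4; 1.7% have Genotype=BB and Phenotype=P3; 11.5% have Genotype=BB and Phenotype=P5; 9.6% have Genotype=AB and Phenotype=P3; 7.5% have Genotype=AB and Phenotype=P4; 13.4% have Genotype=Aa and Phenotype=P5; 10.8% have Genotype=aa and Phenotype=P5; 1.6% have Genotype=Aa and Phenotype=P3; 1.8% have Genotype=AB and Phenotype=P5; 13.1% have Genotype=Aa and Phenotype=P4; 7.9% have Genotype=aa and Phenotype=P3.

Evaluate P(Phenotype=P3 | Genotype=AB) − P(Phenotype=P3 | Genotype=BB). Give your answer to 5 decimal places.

0.43994

P(Genotype=AB) = 0.096 + 0.075 + 0.018 = 0.189; P(Phenotype=P3 | Genotype=AB) = 0.096/0.189 = 0.507937.
P(Genotype=BB) = 0.017 + 0.118 + 0.115 = 0.250; P(Phenotype=P3 | Genotype=BB) = 0.017/0.250 = 0.068000.
Difference = 0.43994.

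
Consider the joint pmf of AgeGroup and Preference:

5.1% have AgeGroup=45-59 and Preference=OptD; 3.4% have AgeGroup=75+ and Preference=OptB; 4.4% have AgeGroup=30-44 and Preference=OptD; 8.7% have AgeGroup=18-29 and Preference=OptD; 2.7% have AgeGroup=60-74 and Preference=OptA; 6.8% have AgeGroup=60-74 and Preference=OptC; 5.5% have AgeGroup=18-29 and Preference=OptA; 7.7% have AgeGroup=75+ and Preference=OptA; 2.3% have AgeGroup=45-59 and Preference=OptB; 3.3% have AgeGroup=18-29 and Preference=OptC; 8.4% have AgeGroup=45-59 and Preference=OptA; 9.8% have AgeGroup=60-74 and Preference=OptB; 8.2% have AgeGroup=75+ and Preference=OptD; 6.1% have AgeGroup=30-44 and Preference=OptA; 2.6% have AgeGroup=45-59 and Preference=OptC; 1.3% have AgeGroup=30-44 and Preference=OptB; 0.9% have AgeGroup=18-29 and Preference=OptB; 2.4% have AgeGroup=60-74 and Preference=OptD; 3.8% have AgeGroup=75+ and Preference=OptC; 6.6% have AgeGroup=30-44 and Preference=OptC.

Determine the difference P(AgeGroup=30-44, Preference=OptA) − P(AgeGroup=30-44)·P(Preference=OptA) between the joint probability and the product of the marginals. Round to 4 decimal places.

0.0051

P(AgeGroup=30-44) = 0.061 + 0.013 + 0.066 + 0.044 = 0.184.
P(Preference=OptA) = 0.055 + 0.061 + 0.084 + 0.027 + 0.077 = 0.304.
P(AgeGroup=30-44, Preference=OptA) − P(AgeGroup=30-44)P(Preference=OptA) = 0.061 − 0.184×0.304 = 0.0051.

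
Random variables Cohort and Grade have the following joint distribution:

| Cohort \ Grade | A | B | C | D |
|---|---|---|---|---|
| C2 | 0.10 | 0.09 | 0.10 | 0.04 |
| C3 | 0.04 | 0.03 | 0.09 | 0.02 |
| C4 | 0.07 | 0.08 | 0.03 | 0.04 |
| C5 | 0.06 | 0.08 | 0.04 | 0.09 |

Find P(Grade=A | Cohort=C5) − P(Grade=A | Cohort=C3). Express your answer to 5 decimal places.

0.00000

P(Cohort=C5) = 0.06 + 0.08 + 0.04 + 0.09 = 0.27; P(Grade=A | Cohort=C5) = 0.06/0.27 = 0.222222.
P(Cohort=C3) = 0.04 + 0.03 + 0.09 + 0.02 = 0.18; P(Grade=A | Cohort=C3) = 0.04/0.18 = 0.222222.
Difference = 0.00000.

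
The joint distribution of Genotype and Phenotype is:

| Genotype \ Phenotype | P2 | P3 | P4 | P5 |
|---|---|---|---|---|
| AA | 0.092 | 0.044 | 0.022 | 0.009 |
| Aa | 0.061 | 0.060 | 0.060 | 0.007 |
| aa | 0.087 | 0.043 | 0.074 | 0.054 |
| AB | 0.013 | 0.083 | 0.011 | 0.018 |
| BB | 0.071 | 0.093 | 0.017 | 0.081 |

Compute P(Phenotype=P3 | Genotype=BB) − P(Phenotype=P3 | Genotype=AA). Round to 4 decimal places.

P(Genotype=BB) = 0.071 + 0.093 + 0.017 + 0.081 = 0.262; P(Phenotype=P3 | Genotype=BB) = 0.093/0.262 = 0.35496.
P(Genotype=AA) = 0.092 + 0.044 + 0.022 + 0.009 = 0.167; P(Phenotype=P3 | Genotype=AA) = 0.044/0.167 = 0.26347.
Difference = 0.0915.

0.0915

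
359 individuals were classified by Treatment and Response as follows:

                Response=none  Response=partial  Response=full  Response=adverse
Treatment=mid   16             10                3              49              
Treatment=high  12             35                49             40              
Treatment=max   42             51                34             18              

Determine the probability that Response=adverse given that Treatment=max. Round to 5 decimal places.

Total with Treatment=max: 42 + 51 + 34 + 18 = 145.
P(Response=adverse | Treatment=max) = 18/145 = 0.12414.

0.12414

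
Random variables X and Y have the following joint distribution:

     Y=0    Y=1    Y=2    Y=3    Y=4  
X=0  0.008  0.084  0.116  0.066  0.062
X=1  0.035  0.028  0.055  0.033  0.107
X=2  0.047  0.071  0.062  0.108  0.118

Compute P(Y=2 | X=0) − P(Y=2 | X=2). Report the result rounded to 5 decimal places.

0.19253

P(X=0) = 0.008 + 0.084 + 0.116 + 0.066 + 0.062 = 0.336; P(Y=2 | X=0) = 0.116/0.336 = 0.345238.
P(X=2) = 0.047 + 0.071 + 0.062 + 0.108 + 0.118 = 0.406; P(Y=2 | X=2) = 0.062/0.406 = 0.152709.
Difference = 0.19253.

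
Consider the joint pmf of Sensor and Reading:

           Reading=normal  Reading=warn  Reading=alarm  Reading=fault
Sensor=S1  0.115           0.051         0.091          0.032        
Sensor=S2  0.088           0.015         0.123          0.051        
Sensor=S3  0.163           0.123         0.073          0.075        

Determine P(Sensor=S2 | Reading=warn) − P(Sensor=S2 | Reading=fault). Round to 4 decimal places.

-0.2434

P(Reading=warn) = 0.051 + 0.015 + 0.123 = 0.189; P(Sensor=S2 | Reading=warn) = 0.015/0.189 = 0.07937.
P(Reading=fault) = 0.032 + 0.051 + 0.075 = 0.158; P(Sensor=S2 | Reading=fault) = 0.051/0.158 = 0.32278.
Difference = -0.2434.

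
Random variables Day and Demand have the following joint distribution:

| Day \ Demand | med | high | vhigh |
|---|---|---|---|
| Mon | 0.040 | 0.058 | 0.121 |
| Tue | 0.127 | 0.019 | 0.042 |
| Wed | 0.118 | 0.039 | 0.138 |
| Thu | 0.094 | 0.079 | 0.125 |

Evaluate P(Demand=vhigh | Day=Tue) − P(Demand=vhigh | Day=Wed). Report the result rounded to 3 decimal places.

P(Day=Tue) = 0.127 + 0.019 + 0.042 = 0.188; P(Demand=vhigh | Day=Tue) = 0.042/0.188 = 0.2234.
P(Day=Wed) = 0.118 + 0.039 + 0.138 = 0.295; P(Demand=vhigh | Day=Wed) = 0.138/0.295 = 0.4678.
Difference = -0.244.

-0.244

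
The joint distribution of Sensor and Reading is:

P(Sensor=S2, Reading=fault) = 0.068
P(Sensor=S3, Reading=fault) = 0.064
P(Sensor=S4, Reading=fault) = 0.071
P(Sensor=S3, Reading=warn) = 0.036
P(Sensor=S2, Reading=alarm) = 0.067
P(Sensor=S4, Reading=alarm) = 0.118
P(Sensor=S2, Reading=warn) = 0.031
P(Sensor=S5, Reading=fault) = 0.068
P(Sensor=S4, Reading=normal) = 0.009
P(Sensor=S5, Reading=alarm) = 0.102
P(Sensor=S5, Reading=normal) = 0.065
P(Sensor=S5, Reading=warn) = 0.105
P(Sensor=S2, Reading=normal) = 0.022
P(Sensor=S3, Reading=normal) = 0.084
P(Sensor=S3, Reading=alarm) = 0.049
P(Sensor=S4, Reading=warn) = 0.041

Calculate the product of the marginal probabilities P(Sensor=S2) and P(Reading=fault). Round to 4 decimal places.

P(Sensor=S2) = 0.022 + 0.031 + 0.067 + 0.068 = 0.188.
P(Reading=fault) = 0.068 + 0.064 + 0.071 + 0.068 = 0.271.
Product: 0.188 × 0.271 = 0.0509.

0.0509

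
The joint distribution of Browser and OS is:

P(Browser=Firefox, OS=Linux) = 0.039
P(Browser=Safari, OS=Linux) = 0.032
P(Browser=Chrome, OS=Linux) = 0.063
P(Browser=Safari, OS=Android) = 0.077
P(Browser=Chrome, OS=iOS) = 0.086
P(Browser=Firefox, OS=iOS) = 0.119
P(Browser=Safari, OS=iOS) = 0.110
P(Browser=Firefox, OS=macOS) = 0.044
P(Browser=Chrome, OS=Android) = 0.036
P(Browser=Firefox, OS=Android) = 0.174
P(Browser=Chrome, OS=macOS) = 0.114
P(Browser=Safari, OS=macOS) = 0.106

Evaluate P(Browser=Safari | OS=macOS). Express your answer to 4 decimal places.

P(OS=macOS) = 0.114 + 0.044 + 0.106 = 0.264.
P(Browser=Safari | OS=macOS) = 0.106/0.264 = 0.4015.

0.4015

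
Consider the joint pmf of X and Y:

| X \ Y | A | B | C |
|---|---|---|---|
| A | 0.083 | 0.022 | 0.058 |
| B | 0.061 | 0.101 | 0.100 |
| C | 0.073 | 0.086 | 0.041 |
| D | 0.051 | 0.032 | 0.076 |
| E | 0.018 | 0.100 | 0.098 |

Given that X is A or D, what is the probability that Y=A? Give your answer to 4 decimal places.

P(X=A) = 0.083 + 0.022 + 0.058 = 0.163.
P(X=D) = 0.051 + 0.032 + 0.076 = 0.159.
P(X ∈ {A, D}) = 0.163 + 0.159 = 0.322; P(Y=A, X ∈ {A, D}) = 0.083 + 0.051 = 0.134.
P(Y=A | X ∈ {A, D}) = 0.134/0.322 = 0.4161.

0.4161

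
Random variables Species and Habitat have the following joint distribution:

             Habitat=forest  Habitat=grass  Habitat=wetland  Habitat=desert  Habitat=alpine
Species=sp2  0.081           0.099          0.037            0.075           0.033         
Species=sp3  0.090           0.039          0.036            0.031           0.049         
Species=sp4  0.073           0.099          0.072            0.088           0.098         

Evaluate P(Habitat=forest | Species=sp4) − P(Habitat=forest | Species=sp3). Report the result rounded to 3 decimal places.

-0.198

P(Species=sp4) = 0.073 + 0.099 + 0.072 + 0.088 + 0.098 = 0.430; P(Habitat=forest | Species=sp4) = 0.073/0.430 = 0.1698.
P(Species=sp3) = 0.090 + 0.039 + 0.036 + 0.031 + 0.049 = 0.245; P(Habitat=forest | Species=sp3) = 0.090/0.245 = 0.3673.
Difference = -0.198.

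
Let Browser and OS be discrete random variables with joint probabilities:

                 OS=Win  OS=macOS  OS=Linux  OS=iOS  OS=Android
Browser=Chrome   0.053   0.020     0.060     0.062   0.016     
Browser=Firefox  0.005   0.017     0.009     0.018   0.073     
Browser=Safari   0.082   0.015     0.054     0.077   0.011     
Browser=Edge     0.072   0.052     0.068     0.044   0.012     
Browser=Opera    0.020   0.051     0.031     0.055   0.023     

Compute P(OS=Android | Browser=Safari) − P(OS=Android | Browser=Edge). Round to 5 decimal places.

-0.00236

P(Browser=Safari) = 0.082 + 0.015 + 0.054 + 0.077 + 0.011 = 0.239; P(OS=Android | Browser=Safari) = 0.011/0.239 = 0.046025.
P(Browser=Edge) = 0.072 + 0.052 + 0.068 + 0.044 + 0.012 = 0.248; P(OS=Android | Browser=Edge) = 0.012/0.248 = 0.048387.
Difference = -0.00236.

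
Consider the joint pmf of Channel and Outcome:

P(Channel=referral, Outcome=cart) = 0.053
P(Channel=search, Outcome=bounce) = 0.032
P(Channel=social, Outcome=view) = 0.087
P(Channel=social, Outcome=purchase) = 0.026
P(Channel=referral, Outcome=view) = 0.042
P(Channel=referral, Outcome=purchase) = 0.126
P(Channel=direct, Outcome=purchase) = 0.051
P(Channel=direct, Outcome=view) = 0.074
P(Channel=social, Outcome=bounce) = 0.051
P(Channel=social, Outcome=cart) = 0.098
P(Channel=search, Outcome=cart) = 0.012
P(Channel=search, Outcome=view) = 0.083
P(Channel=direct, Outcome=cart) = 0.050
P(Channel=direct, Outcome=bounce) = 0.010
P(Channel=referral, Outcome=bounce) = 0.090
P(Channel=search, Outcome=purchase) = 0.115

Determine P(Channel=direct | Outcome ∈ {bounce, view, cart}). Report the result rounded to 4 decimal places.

0.1965

P(Outcome=bounce) = 0.032 + 0.051 + 0.010 + 0.090 = 0.183.
P(Outcome=view) = 0.083 + 0.087 + 0.074 + 0.042 = 0.286.
P(Outcome=cart) = 0.012 + 0.098 + 0.050 + 0.053 = 0.213.
P(Outcome ∈ {bounce, view, cart}) = 0.183 + 0.286 + 0.213 = 0.682; P(Channel=direct, Outcome ∈ {bounce, view, cart}) = 0.010 + 0.074 + 0.050 = 0.134.
P(Channel=direct | Outcome ∈ {bounce, view, cart}) = 0.134/0.682 = 0.1965.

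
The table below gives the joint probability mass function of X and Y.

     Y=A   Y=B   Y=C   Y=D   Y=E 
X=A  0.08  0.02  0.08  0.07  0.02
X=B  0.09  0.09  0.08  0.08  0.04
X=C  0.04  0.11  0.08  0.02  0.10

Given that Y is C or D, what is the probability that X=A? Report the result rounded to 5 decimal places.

0.36585

P(Y=C) = 0.08 + 0.08 + 0.08 = 0.24.
P(Y=D) = 0.07 + 0.08 + 0.02 = 0.17.
P(Y ∈ {C, D}) = 0.24 + 0.17 = 0.41; P(X=A, Y ∈ {C, D}) = 0.08 + 0.07 = 0.15.
P(X=A | Y ∈ {C, D}) = 0.15/0.41 = 0.36585.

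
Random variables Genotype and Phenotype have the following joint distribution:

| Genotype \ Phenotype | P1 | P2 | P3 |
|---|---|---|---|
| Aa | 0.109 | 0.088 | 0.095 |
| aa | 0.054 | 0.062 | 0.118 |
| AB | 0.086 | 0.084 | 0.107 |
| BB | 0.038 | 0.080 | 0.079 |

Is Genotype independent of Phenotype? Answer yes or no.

P(Genotype=Aa) = 0.292 and P(Phenotype=P1) = 0.287, so their product is 0.08380, but P(Genotype=Aa, Phenotype=P1) = 0.109. Since these differ, Genotype and Phenotype are not independent.

no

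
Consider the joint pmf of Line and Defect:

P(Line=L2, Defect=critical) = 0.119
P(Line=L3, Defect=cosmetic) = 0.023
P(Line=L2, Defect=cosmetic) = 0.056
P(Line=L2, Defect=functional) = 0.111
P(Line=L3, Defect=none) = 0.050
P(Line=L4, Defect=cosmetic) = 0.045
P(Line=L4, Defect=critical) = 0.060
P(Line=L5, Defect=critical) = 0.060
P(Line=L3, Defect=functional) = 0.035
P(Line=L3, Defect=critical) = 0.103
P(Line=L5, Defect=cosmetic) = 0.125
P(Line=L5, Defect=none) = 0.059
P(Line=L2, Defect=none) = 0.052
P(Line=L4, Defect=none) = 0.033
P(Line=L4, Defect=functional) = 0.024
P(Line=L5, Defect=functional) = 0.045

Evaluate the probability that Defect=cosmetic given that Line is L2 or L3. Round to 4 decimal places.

0.1439

P(Line=L2) = 0.052 + 0.056 + 0.111 + 0.119 = 0.338.
P(Line=L3) = 0.050 + 0.023 + 0.035 + 0.103 = 0.211.
P(Line ∈ {L2, L3}) = 0.338 + 0.211 = 0.549; P(Defect=cosmetic, Line ∈ {L2, L3}) = 0.056 + 0.023 = 0.079.
P(Defect=cosmetic | Line ∈ {L2, L3}) = 0.079/0.549 = 0.1439.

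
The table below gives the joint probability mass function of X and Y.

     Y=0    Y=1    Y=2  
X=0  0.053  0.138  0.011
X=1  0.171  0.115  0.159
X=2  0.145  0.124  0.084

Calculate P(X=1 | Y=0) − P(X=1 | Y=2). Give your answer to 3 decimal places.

-0.163

P(Y=0) = 0.053 + 0.171 + 0.145 = 0.369; P(X=1 | Y=0) = 0.171/0.369 = 0.4634.
P(Y=2) = 0.011 + 0.159 + 0.084 = 0.254; P(X=1 | Y=2) = 0.159/0.254 = 0.6260.
Difference = -0.163.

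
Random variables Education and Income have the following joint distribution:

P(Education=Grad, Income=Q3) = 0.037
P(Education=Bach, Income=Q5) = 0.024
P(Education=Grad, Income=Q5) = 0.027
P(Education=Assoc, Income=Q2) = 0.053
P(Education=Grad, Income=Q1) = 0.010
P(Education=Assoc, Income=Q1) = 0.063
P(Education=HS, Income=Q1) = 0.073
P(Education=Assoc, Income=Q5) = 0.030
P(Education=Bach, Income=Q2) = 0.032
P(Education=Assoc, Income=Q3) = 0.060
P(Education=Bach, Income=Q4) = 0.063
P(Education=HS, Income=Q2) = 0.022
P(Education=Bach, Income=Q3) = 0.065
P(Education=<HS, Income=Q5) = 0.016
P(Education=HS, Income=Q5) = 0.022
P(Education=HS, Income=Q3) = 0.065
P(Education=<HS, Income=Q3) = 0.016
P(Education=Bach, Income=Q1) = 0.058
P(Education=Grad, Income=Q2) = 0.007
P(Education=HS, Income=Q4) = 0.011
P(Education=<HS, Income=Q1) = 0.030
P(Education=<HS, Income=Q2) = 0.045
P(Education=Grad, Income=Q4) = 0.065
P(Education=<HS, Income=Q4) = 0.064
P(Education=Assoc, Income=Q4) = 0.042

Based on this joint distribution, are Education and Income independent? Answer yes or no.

no

P(Education=HS) = 0.193 and P(Income=Q4) = 0.245, so their product is 0.04729, but P(Education=HS, Income=Q4) = 0.011. Since these differ, Education and Income are not independent.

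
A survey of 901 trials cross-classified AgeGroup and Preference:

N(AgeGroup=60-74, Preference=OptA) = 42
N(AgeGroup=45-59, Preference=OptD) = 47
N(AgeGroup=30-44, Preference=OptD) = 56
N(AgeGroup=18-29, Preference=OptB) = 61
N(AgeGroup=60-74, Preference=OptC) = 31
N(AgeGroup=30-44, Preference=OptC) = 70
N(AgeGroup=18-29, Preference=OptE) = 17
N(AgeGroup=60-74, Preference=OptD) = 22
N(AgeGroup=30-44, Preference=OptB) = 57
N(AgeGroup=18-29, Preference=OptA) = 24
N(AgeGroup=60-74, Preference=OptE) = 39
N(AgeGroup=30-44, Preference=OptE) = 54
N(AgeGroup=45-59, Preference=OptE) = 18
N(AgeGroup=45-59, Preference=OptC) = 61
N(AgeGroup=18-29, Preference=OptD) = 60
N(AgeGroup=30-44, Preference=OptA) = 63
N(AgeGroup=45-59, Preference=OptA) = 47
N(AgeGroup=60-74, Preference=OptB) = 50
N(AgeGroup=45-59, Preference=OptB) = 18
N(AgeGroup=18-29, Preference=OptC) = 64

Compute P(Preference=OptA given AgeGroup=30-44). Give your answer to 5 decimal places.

0.21000

Total with AgeGroup=30-44: 63 + 57 + 70 + 56 + 54 = 300.
P(Preference=OptA | AgeGroup=30-44) = 63/300 = 0.21000.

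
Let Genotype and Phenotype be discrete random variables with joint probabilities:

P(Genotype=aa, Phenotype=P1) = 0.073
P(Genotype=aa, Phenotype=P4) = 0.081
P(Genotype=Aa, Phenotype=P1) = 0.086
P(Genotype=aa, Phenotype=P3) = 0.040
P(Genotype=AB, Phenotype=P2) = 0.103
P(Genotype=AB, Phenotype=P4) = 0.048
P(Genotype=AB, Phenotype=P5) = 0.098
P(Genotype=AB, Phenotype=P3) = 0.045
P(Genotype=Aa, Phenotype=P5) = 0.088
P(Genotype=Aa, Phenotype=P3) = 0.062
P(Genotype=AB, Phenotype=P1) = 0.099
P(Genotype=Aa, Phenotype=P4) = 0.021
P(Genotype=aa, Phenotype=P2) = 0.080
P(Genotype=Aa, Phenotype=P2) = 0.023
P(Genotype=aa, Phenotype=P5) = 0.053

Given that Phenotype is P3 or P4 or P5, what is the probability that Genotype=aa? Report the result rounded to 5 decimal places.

0.32463

P(Phenotype=P3) = 0.062 + 0.040 + 0.045 = 0.147.
P(Phenotype=P4) = 0.021 + 0.081 + 0.048 = 0.150.
P(Phenotype=P5) = 0.088 + 0.053 + 0.098 = 0.239.
P(Phenotype ∈ {P3, P4, P5}) = 0.147 + 0.150 + 0.239 = 0.536; P(Genotype=aa, Phenotype ∈ {P3, P4, P5}) = 0.040 + 0.081 + 0.053 = 0.174.
P(Genotype=aa | Phenotype ∈ {P3, P4, P5}) = 0.174/0.536 = 0.32463.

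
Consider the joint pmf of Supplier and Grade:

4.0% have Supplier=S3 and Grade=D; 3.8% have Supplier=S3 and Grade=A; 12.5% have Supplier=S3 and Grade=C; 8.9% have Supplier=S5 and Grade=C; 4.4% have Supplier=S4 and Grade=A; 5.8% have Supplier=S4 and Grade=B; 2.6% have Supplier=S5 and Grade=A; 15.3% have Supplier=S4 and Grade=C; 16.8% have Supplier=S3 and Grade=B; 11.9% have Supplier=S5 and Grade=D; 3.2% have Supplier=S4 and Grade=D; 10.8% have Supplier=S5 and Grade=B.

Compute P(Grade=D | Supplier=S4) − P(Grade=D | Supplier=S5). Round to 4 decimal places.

-0.2365

P(Supplier=S4) = 0.044 + 0.058 + 0.153 + 0.032 = 0.287; P(Grade=D | Supplier=S4) = 0.032/0.287 = 0.11150.
P(Supplier=S5) = 0.026 + 0.108 + 0.089 + 0.119 = 0.342; P(Grade=D | Supplier=S5) = 0.119/0.342 = 0.34795.
Difference = -0.2365.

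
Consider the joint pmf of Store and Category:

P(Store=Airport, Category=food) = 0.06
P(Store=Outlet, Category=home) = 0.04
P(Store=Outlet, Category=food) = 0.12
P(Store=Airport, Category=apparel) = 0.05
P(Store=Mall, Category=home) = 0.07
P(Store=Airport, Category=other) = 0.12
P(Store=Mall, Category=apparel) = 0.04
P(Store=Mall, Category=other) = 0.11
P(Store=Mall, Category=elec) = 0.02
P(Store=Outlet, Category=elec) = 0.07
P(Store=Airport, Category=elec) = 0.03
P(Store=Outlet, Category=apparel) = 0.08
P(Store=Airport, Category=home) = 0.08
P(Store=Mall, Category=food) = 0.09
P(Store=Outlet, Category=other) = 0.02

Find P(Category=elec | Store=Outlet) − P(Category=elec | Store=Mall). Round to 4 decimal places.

0.1515

P(Store=Outlet) = 0.12 + 0.08 + 0.07 + 0.04 + 0.02 = 0.33; P(Category=elec | Store=Outlet) = 0.07/0.33 = 0.21212.
P(Store=Mall) = 0.09 + 0.04 + 0.02 + 0.07 + 0.11 = 0.33; P(Category=elec | Store=Mall) = 0.02/0.33 = 0.06061.
Difference = 0.1515.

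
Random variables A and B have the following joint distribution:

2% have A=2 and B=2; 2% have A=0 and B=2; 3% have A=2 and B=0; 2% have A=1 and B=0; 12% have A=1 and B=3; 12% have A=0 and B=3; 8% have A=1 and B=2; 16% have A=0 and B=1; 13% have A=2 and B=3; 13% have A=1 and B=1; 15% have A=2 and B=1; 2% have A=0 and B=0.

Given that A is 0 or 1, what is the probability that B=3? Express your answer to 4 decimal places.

P(A=0) = 0.02 + 0.16 + 0.02 + 0.12 = 0.32.
P(A=1) = 0.02 + 0.13 + 0.08 + 0.12 = 0.35.
P(A ∈ {0, 1}) = 0.32 + 0.35 = 0.67; P(B=3, A ∈ {0, 1}) = 0.12 + 0.12 = 0.24.
P(B=3 | A ∈ {0, 1}) = 0.24/0.67 = 0.3582.

0.3582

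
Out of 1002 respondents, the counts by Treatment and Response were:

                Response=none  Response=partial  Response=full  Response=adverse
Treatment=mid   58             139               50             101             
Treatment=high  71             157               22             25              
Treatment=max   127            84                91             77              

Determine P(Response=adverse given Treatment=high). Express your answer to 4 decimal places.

0.0909

Total with Treatment=high: 71 + 157 + 22 + 25 = 275.
P(Response=adverse | Treatment=high) = 25/275 = 0.0909.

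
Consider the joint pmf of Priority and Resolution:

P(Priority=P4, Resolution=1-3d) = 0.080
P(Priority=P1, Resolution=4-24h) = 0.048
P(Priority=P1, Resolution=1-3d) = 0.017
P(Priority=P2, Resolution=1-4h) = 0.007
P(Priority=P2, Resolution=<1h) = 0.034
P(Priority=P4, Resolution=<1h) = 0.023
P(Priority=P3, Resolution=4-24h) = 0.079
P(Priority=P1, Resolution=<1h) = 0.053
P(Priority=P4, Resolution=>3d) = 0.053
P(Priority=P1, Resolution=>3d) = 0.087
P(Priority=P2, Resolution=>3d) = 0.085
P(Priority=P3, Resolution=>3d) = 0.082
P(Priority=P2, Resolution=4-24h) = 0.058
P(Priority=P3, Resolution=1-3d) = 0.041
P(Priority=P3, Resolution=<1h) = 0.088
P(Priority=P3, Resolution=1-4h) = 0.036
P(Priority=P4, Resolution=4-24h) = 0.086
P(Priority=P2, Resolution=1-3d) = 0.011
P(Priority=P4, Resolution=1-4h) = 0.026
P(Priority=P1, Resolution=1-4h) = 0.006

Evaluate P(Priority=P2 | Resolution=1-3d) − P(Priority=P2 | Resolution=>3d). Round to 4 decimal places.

-0.2030

P(Resolution=1-3d) = 0.017 + 0.011 + 0.041 + 0.080 = 0.149; P(Priority=P2 | Resolution=1-3d) = 0.011/0.149 = 0.07383.
P(Resolution=>3d) = 0.087 + 0.085 + 0.082 + 0.053 = 0.307; P(Priority=P2 | Resolution=>3d) = 0.085/0.307 = 0.27687.
Difference = -0.2030.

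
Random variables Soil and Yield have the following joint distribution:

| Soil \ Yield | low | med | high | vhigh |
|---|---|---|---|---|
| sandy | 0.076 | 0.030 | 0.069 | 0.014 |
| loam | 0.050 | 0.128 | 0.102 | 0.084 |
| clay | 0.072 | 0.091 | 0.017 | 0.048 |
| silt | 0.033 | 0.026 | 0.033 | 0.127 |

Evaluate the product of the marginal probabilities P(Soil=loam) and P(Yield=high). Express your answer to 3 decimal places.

P(Soil=loam) = 0.050 + 0.128 + 0.102 + 0.084 = 0.364.
P(Yield=high) = 0.069 + 0.102 + 0.017 + 0.033 = 0.221.
Product: 0.364 × 0.221 = 0.080.

0.080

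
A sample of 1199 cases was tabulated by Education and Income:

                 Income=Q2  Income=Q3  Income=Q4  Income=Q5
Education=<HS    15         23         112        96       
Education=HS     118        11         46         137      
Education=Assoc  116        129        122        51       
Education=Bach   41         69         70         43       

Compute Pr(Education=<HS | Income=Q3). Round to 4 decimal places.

Total with Income=Q3: 23 + 11 + 129 + 69 = 232.
P(Education=<HS | Income=Q3) = 23/232 = 0.0991.

0.0991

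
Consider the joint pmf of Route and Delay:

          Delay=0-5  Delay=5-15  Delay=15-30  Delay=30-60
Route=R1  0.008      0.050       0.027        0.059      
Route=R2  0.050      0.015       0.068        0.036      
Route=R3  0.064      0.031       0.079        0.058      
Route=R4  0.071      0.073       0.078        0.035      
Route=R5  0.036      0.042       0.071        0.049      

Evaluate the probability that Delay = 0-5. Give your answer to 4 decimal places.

0.2290

P(Delay=0-5) = 0.008 + 0.050 + 0.064 + 0.071 + 0.036 = 0.229.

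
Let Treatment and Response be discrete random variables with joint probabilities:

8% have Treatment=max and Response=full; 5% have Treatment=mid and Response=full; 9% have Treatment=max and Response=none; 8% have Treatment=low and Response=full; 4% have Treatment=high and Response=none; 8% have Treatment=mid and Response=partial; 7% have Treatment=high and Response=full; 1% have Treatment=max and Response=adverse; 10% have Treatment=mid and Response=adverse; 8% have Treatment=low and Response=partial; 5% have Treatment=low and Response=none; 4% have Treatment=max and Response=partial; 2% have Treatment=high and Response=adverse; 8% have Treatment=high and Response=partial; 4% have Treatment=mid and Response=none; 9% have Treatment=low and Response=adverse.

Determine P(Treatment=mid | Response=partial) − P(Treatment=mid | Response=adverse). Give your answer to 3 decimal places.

-0.169

P(Response=partial) = 0.08 + 0.08 + 0.08 + 0.04 = 0.28; P(Treatment=mid | Response=partial) = 0.08/0.28 = 0.2857.
P(Response=adverse) = 0.09 + 0.10 + 0.02 + 0.01 = 0.22; P(Treatment=mid | Response=adverse) = 0.10/0.22 = 0.4545.
Difference = -0.169.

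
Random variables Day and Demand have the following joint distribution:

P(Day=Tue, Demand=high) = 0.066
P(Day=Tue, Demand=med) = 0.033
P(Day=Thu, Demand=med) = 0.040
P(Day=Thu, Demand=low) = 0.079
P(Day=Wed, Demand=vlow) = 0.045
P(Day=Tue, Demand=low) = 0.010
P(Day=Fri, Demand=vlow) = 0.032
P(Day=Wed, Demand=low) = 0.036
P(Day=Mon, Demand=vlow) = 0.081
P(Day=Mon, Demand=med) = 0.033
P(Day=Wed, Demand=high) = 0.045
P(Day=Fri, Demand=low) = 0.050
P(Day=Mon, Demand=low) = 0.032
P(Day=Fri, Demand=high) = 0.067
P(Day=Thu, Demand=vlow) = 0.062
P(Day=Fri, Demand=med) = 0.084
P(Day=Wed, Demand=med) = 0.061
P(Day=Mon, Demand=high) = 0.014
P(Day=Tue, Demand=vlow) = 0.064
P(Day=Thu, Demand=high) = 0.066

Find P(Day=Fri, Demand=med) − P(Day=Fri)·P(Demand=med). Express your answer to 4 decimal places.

0.0255

P(Day=Fri) = 0.032 + 0.050 + 0.084 + 0.067 = 0.233.
P(Demand=med) = 0.033 + 0.033 + 0.061 + 0.040 + 0.084 = 0.251.
P(Day=Fri, Demand=med) − P(Day=Fri)P(Demand=med) = 0.084 − 0.233×0.251 = 0.0255.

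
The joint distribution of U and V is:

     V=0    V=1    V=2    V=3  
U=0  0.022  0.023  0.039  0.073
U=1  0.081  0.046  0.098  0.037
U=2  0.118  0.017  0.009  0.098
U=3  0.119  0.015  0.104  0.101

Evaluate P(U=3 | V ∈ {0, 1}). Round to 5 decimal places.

0.30385

P(V=0) = 0.022 + 0.081 + 0.118 + 0.119 = 0.340.
P(V=1) = 0.023 + 0.046 + 0.017 + 0.015 = 0.101.
P(V ∈ {0, 1}) = 0.340 + 0.101 = 0.441; P(U=3, V ∈ {0, 1}) = 0.119 + 0.015 = 0.134.
P(U=3 | V ∈ {0, 1}) = 0.134/0.441 = 0.30385.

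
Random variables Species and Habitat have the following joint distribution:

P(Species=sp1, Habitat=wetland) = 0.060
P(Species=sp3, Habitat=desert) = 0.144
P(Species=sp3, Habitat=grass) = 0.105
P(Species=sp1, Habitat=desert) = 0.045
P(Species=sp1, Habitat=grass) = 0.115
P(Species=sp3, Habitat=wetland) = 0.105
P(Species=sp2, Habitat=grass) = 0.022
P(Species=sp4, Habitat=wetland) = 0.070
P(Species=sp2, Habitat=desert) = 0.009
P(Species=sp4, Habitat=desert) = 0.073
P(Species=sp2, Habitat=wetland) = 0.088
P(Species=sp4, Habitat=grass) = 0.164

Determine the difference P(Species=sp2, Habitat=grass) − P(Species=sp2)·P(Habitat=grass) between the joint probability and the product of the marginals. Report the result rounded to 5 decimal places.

-0.02631

P(Species=sp2) = 0.022 + 0.088 + 0.009 = 0.119.
P(Habitat=grass) = 0.115 + 0.022 + 0.105 + 0.164 = 0.406.
P(Species=sp2, Habitat=grass) − P(Species=sp2)P(Habitat=grass) = 0.022 − 0.119×0.406 = -0.02631.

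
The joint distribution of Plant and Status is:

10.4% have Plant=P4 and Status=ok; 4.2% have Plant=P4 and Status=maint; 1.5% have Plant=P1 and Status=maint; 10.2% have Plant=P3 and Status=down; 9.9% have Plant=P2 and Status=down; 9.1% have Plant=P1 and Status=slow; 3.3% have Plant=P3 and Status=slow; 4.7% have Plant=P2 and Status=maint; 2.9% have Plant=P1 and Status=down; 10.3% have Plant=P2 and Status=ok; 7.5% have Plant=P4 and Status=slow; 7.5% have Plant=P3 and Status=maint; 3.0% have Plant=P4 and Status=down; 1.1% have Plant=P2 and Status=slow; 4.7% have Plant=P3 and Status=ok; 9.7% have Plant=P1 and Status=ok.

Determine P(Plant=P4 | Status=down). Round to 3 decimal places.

0.115

P(Status=down) = 0.029 + 0.099 + 0.102 + 0.030 = 0.260.
P(Plant=P4 | Status=down) = 0.030/0.260 = 0.115.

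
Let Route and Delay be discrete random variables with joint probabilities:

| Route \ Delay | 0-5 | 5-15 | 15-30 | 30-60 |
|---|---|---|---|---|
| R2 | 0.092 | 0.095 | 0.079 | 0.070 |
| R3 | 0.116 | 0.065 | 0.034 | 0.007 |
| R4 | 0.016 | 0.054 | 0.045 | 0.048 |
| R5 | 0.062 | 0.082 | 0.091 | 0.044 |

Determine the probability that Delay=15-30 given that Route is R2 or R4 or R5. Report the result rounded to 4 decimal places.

P(Route=R2) = 0.092 + 0.095 + 0.079 + 0.070 = 0.336.
P(Route=R4) = 0.016 + 0.054 + 0.045 + 0.048 = 0.163.
P(Route=R5) = 0.062 + 0.082 + 0.091 + 0.044 = 0.279.
P(Route ∈ {R2, R4, R5}) = 0.336 + 0.163 + 0.279 = 0.778; P(Delay=15-30, Route ∈ {R2, R4, R5}) = 0.079 + 0.045 + 0.091 = 0.215.
P(Delay=15-30 | Route ∈ {R2, R4, R5}) = 0.215/0.778 = 0.2763.

0.2763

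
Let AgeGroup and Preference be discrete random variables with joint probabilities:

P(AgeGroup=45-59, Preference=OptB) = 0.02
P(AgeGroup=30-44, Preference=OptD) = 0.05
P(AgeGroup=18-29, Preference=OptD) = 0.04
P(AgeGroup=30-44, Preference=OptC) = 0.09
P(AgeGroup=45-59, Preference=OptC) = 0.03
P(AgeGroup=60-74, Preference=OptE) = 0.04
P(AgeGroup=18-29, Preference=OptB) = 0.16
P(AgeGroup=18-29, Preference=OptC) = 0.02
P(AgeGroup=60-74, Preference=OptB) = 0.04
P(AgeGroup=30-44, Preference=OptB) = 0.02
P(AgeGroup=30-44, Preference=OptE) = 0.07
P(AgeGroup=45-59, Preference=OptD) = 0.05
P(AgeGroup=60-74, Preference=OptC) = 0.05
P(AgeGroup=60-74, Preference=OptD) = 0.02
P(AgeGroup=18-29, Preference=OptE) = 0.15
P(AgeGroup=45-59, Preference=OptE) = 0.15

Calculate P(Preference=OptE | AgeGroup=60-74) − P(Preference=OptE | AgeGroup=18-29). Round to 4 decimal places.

-0.1387

P(AgeGroup=60-74) = 0.04 + 0.05 + 0.02 + 0.04 = 0.15; P(Preference=OptE | AgeGroup=60-74) = 0.04/0.15 = 0.26667.
P(AgeGroup=18-29) = 0.16 + 0.02 + 0.04 + 0.15 = 0.37; P(Preference=OptE | AgeGroup=18-29) = 0.15/0.37 = 0.40541.
Difference = -0.1387.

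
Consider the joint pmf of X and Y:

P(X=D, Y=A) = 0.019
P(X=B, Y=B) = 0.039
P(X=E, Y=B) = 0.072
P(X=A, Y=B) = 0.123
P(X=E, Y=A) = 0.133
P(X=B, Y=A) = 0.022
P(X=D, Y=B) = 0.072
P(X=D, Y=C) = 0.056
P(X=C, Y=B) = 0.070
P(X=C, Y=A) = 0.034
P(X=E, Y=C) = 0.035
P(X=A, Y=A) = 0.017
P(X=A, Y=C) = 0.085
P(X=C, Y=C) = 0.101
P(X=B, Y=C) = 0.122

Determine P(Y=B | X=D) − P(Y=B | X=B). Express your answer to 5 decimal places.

P(X=D) = 0.019 + 0.072 + 0.056 = 0.147; P(Y=B | X=D) = 0.072/0.147 = 0.489796.
P(X=B) = 0.022 + 0.039 + 0.122 = 0.183; P(Y=B | X=B) = 0.039/0.183 = 0.213115.
Difference = 0.27668.

0.27668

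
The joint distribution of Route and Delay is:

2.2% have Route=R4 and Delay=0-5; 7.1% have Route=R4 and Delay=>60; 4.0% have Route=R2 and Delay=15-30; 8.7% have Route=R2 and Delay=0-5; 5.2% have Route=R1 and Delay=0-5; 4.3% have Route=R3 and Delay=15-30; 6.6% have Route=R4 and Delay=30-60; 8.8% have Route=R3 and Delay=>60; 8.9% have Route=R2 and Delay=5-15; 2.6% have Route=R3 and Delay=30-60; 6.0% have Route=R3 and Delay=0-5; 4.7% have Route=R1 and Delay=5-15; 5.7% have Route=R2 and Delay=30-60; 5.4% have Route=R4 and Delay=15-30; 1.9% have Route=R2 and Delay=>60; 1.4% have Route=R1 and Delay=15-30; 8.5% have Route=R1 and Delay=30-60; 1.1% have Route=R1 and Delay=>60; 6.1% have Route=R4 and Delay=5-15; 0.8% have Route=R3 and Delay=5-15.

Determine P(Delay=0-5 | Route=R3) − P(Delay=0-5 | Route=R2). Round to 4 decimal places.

-0.0313

P(Route=R3) = 0.060 + 0.008 + 0.043 + 0.026 + 0.088 = 0.225; P(Delay=0-5 | Route=R3) = 0.060/0.225 = 0.26667.
P(Route=R2) = 0.087 + 0.089 + 0.040 + 0.057 + 0.019 = 0.292; P(Delay=0-5 | Route=R2) = 0.087/0.292 = 0.29795.
Difference = -0.0313.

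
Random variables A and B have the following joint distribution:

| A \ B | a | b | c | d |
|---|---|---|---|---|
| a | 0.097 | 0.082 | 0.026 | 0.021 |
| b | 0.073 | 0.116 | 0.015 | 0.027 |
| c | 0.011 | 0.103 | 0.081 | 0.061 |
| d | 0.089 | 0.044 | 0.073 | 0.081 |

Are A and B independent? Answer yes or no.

no

P(A=c) = 0.256 and P(B=a) = 0.270, so their product is 0.06912, but P(A=c, B=a) = 0.011. Since these differ, A and B are not independent.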